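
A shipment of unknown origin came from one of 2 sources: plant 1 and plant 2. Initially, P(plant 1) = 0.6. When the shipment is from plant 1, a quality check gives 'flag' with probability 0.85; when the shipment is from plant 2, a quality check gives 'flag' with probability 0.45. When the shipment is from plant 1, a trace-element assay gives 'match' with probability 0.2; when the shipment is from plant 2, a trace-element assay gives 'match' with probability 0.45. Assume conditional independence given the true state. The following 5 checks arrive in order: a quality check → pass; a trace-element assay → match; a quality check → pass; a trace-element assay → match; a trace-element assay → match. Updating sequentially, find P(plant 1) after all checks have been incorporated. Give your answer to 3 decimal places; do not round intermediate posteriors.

Apply Bayes' rule sequentially, carrying P(plant 1) forward.
After a quality check='pass': P(plant 1) = 0.15·0.6000 / (0.15·0.6000 + 0.55·0.4000) ≈ 0.2903
After a trace-element assay='match': P(plant 1) = 0.2·0.2903 / (0.2·0.2903 + 0.45·0.7097) ≈ 0.1538
After a quality check='pass': P(plant 1) = 0.15·0.1538 / (0.15·0.1538 + 0.55·0.8462) ≈ 0.0472
After a trace-element assay='match': P(plant 1) = 0.2·0.0472 / (0.2·0.0472 + 0.45·0.9528) ≈ 0.0216
After a trace-element assay='match': P(plant 1) = 0.2·0.0216 / (0.2·0.0216 + 0.45·0.9784) ≈ 0.0097

0.010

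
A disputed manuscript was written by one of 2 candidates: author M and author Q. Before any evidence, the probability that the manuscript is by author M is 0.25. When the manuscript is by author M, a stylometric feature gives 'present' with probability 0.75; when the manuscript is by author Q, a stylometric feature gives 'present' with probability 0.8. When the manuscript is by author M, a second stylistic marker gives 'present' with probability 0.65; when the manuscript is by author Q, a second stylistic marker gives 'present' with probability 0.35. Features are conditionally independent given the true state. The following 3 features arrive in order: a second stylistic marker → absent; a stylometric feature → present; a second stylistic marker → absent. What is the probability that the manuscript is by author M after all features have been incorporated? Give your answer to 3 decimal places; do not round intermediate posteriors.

After a second stylistic marker='absent': P(author M) = 0.35·0.2500 / (0.35·0.2500 + 0.65·0.7500) ≈ 0.1522
After a stylometric feature='present': P(author M) = 0.75·0.1522 / (0.75·0.1522 + 0.8·0.8478) ≈ 0.1440
After a second stylistic marker='absent': P(author M) = 0.35·0.1440 / (0.35·0.1440 + 0.65·0.8560) ≈ 0.0831

0.083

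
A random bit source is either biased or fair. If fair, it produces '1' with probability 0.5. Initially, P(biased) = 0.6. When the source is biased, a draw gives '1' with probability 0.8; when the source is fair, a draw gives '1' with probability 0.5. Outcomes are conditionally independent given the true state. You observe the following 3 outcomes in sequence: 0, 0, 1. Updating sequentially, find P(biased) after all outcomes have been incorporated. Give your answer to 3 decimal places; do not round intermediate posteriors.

After '0': P(biased) = 0.2·0.6000 / (0.2·0.6000 + 0.5·0.4000) ≈ 0.3750
After '0': P(biased) = 0.2·0.3750 / (0.2·0.3750 + 0.5·0.6250) ≈ 0.1935
After '1': P(biased) = 0.8·0.1935 / (0.8·0.1935 + 0.5·0.8065) ≈ 0.2775

0.277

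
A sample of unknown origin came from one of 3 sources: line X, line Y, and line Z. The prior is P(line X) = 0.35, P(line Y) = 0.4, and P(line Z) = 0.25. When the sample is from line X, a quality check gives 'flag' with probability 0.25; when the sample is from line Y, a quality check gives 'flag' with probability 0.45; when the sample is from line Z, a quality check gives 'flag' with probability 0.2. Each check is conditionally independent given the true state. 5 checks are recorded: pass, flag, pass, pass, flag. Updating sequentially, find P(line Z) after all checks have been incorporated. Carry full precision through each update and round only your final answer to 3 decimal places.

After 'pass': normaliser = 0.75·0.3500 + 0.55·0.4000 + 0.8·0.2500; P(line X) ≈ 0.3846, P(line Y) ≈ 0.3223, P(line Z) ≈ 0.2930
After 'flag': normaliser = 0.25·0.3846 + 0.45·0.3223 + 0.2·0.2930; P(line X) ≈ 0.3207, P(line Y) ≈ 0.4838, P(line Z) ≈ 0.1955
After 'pass': normaliser = 0.75·0.3207 + 0.55·0.4838 + 0.8·0.1955; P(line X) ≈ 0.3628, P(line Y) ≈ 0.4013, P(line Z) ≈ 0.2359
After 'pass': normaliser = 0.75·0.3628 + 0.55·0.4013 + 0.8·0.2359; P(line X) ≈ 0.3992, P(line Y) ≈ 0.3239, P(line Z) ≈ 0.2769
After 'flag': normaliser = 0.25·0.3992 + 0.45·0.3239 + 0.2·0.2769; P(line X) ≈ 0.3317, P(line Y) ≈ 0.4843, P(line Z) ≈ 0.1840

0.184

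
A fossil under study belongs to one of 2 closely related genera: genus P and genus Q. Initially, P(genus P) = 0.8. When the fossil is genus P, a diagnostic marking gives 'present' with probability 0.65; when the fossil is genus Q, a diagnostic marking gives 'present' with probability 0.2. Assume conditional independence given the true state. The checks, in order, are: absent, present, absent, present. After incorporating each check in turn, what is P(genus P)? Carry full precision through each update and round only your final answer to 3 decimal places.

0.890

After 'absent': P(genus P) = 0.35·0.8000 / (0.35·0.8000 + 0.8·0.2000) ≈ 0.6364
After 'present': P(genus P) = 0.65·0.6364 / (0.65·0.6364 + 0.2·0.3636) ≈ 0.8505
After 'absent': P(genus P) = 0.35·0.8505 / (0.35·0.8505 + 0.8·0.1495) ≈ 0.7133
After 'present': P(genus P) = 0.65·0.7133 / (0.65·0.7133 + 0.2·0.2867) ≈ 0.8900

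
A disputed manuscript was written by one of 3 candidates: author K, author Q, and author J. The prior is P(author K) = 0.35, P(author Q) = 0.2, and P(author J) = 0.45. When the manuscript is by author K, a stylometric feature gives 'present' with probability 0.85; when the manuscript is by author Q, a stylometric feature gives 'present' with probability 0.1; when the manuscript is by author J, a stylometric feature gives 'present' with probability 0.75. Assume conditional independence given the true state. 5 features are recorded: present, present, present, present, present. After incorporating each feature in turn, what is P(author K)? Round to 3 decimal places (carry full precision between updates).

After 'present': normaliser = 0.85·0.3500 + 0.1·0.2000 + 0.75·0.4500; P(author K) ≈ 0.4542, P(author Q) ≈ 0.0305, P(author J) ≈ 0.5153
After 'present': normaliser = 0.85·0.4542 + 0.1·0.0305 + 0.75·0.5153; P(author K) ≈ 0.4978, P(author Q) ≈ 0.0039, P(author J) ≈ 0.4983
After 'present': normaliser = 0.85·0.4978 + 0.1·0.0039 + 0.75·0.4983; P(author K) ≈ 0.5307, P(author Q) ≈ 0.0005, P(author J) ≈ 0.4688
After 'present': normaliser = 0.85·0.5307 + 0.1·0.0005 + 0.75·0.4688; P(author K) ≈ 0.5620, P(author Q) ≈ 0.0001, P(author J) ≈ 0.4380
After 'present': normaliser = 0.85·0.5620 + 0.1·0.0001 + 0.75·0.4380; P(author K) ≈ 0.5925, P(author Q) ≈ 0.0000, P(author J) ≈ 0.4075

0.593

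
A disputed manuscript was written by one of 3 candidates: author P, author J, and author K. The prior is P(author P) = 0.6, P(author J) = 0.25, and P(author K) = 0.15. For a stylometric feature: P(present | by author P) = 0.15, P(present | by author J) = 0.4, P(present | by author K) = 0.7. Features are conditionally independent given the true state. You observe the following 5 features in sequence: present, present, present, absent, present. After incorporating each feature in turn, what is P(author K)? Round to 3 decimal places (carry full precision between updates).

0.725

After 'present': normaliser = 0.15·0.6000 + 0.4·0.2500 + 0.7·0.1500; P(author P) ≈ 0.3051, P(author J) ≈ 0.3390, P(author K) ≈ 0.3559
After 'present': normaliser = 0.15·0.3051 + 0.4·0.3390 + 0.7·0.3559; P(author P) ≈ 0.1063, P(author J) ≈ 0.3150, P(author K) ≈ 0.5787
After 'present': normaliser = 0.15·0.1063 + 0.4·0.3150 + 0.7·0.5787; P(author P) ≈ 0.0291, P(author J) ≈ 0.2303, P(author K) ≈ 0.7406
After 'absent': normaliser = 0.85·0.0291 + 0.6·0.2303 + 0.3·0.7406; P(author P) ≈ 0.0643, P(author J) ≈ 0.3588, P(author K) ≈ 0.5769
After 'present': normaliser = 0.15·0.0643 + 0.4·0.3588 + 0.7·0.5769; P(author P) ≈ 0.0173, P(author J) ≈ 0.2577, P(author K) ≈ 0.7250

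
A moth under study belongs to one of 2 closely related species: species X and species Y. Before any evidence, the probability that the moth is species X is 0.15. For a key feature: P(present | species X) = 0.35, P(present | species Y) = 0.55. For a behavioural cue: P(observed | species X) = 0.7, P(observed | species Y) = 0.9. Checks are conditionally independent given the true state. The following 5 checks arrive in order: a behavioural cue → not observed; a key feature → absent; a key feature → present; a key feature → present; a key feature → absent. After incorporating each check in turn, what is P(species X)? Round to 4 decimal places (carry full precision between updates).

0.3091

Apply Bayes' rule sequentially, carrying P(species X) forward.
After a behavioural cue='not observed': P(species X) = 0.3·0.1500 / (0.3·0.1500 + 0.1·0.8500) ≈ 0.3462
After a key feature='absent': P(species X) = 0.65·0.3462 / (0.65·0.3462 + 0.45·0.6538) ≈ 0.4333
After a key feature='present': P(species X) = 0.35·0.4333 / (0.35·0.4333 + 0.55·0.5667) ≈ 0.3273
After a key feature='present': P(species X) = 0.35·0.3273 / (0.35·0.3273 + 0.55·0.6727) ≈ 0.2365
After a key feature='absent': P(species X) = 0.65·0.2365 / (0.65·0.2365 + 0.45·0.7635) ≈ 0.3091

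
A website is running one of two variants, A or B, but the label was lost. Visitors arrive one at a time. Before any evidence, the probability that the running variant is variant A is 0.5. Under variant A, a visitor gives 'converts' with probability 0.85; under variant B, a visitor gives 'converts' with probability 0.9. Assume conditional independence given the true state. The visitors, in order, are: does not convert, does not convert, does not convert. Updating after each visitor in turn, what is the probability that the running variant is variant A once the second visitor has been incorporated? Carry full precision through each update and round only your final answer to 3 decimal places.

After 'does not convert': P(A) = 0.15·0.5000 / (0.15·0.5000 + 0.1·0.5000) ≈ 0.6000
After 'does not convert': P(A) = 0.15·0.6000 / (0.15·0.6000 + 0.1·0.4000) ≈ 0.6923

0.692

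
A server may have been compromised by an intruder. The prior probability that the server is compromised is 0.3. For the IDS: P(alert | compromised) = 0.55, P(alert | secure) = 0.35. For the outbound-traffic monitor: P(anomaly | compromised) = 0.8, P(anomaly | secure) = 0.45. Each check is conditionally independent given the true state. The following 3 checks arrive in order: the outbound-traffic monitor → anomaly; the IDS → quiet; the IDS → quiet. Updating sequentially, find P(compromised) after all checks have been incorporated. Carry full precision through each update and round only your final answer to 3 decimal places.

0.267

After the outbound-traffic monitor='anomaly': P(compromised) = 0.8·0.3000 / (0.8·0.3000 + 0.45·0.7000) ≈ 0.4324
After the IDS='quiet': P(compromised) = 0.45·0.4324 / (0.45·0.4324 + 0.65·0.5676) ≈ 0.3453
After the IDS='quiet': P(compromised) = 0.45·0.3453 / (0.45·0.3453 + 0.65·0.6547) ≈ 0.2675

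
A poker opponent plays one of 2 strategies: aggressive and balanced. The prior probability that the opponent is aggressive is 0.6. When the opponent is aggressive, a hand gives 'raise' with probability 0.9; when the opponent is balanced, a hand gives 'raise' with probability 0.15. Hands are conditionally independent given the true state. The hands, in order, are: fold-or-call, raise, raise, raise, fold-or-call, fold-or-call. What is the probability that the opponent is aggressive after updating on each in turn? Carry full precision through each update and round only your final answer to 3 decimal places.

0.345

Apply Bayes' rule sequentially, carrying P(aggressive) forward.
After 'fold-or-call': P(aggressive) = 0.1·0.6000 / (0.1·0.6000 + 0.85·0.4000) ≈ 0.1500
After 'raise': P(aggressive) = 0.9·0.1500 / (0.9·0.1500 + 0.15·0.8500) ≈ 0.5143
After 'raise': P(aggressive) = 0.9·0.5143 / (0.9·0.5143 + 0.15·0.4857) ≈ 0.8640
After 'raise': P(aggressive) = 0.9·0.8640 / (0.9·0.8640 + 0.15·0.1360) ≈ 0.9744
After 'fold-or-call': P(aggressive) = 0.1·0.9744 / (0.1·0.9744 + 0.85·0.0256) ≈ 0.8177
After 'fold-or-call': P(aggressive) = 0.1·0.8177 / (0.1·0.8177 + 0.85·0.1823) ≈ 0.3454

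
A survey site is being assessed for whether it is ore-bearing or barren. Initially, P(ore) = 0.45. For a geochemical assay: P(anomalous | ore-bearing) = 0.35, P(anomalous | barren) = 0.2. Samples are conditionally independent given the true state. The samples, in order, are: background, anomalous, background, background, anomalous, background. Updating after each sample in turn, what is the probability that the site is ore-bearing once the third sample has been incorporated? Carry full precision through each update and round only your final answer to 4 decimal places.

0.4859

After 'background': P(ore) = 0.65·0.4500 / (0.65·0.4500 + 0.8·0.5500) ≈ 0.3993
After 'anomalous': P(ore) = 0.35·0.3993 / (0.35·0.3993 + 0.2·0.6007) ≈ 0.5378
After 'background': P(ore) = 0.65·0.5378 / (0.65·0.5378 + 0.8·0.4622) ≈ 0.4859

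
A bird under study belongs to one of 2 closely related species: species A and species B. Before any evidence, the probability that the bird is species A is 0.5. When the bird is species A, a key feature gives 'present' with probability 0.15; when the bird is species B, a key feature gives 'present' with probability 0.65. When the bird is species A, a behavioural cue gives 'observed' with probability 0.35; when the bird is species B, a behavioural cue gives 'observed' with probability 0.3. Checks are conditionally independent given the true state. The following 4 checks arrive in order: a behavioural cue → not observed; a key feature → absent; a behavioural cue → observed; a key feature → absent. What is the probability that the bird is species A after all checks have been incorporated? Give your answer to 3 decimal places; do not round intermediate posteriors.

After a behavioural cue='not observed': P(species A) = 0.65·0.5000 / (0.65·0.5000 + 0.7·0.5000) ≈ 0.4815
After a key feature='absent': P(species A) = 0.85·0.4815 / (0.85·0.4815 + 0.35·0.5185) ≈ 0.6928
After a behavioural cue='observed': P(species A) = 0.35·0.6928 / (0.35·0.6928 + 0.3·0.3072) ≈ 0.7246
After a key feature='absent': P(species A) = 0.85·0.7246 / (0.85·0.7246 + 0.35·0.2754) ≈ 0.8647

0.865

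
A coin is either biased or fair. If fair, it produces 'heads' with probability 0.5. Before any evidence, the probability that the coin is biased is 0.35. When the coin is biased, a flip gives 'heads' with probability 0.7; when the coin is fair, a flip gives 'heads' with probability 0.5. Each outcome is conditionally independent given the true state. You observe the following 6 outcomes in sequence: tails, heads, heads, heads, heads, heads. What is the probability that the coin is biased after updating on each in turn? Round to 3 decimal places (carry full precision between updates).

After 'tails': P(biased) = 0.3·0.3500 / (0.3·0.3500 + 0.5·0.6500) ≈ 0.2442
After 'heads': P(biased) = 0.7·0.2442 / (0.7·0.2442 + 0.5·0.7558) ≈ 0.3114
After 'heads': P(biased) = 0.7·0.3114 / (0.7·0.3114 + 0.5·0.6886) ≈ 0.3877
After 'heads': P(biased) = 0.7·0.3877 / (0.7·0.3877 + 0.5·0.6123) ≈ 0.4699
After 'heads': P(biased) = 0.7·0.4699 / (0.7·0.4699 + 0.5·0.5301) ≈ 0.5538
After 'heads': P(biased) = 0.7·0.5538 / (0.7·0.5538 + 0.5·0.4462) ≈ 0.6347

0.635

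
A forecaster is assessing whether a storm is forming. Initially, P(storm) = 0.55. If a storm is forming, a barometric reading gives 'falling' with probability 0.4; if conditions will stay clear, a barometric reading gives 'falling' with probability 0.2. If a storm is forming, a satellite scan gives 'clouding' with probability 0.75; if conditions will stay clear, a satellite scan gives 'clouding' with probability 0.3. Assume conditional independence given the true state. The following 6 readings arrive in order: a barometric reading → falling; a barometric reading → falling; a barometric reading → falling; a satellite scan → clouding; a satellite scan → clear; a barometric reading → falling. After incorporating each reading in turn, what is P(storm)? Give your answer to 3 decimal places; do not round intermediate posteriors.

0.946

After a barometric reading='falling': P(storm) = 0.4·0.5500 / (0.4·0.5500 + 0.2·0.4500) ≈ 0.7097
After a barometric reading='falling': P(storm) = 0.4·0.7097 / (0.4·0.7097 + 0.2·0.2903) ≈ 0.8302
After a barometric reading='falling': P(storm) = 0.4·0.8302 / (0.4·0.8302 + 0.2·0.1698) ≈ 0.9072
After a satellite scan='clouding': P(storm) = 0.75·0.9072 / (0.75·0.9072 + 0.3·0.0928) ≈ 0.9607
After a satellite scan='clear': P(storm) = 0.25·0.9607 / (0.25·0.9607 + 0.7·0.0393) ≈ 0.8972
After a barometric reading='falling': P(storm) = 0.4·0.8972 / (0.4·0.8972 + 0.2·0.1028) ≈ 0.9458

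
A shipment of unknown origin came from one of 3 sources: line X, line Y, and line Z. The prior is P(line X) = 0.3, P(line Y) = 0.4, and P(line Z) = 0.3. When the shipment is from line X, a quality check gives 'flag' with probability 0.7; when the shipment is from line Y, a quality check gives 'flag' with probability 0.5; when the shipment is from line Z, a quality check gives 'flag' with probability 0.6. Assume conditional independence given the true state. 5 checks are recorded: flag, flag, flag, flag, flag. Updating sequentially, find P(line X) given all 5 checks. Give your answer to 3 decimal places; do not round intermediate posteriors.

After 'flag': normaliser = 0.7·0.3000 + 0.5·0.4000 + 0.6·0.3000; P(line X) ≈ 0.3559, P(line Y) ≈ 0.3390, P(line Z) ≈ 0.3051
After 'flag': normaliser = 0.7·0.3559 + 0.5·0.3390 + 0.6·0.3051; P(line X) ≈ 0.4141, P(line Y) ≈ 0.2817, P(line Z) ≈ 0.3042
After 'flag': normaliser = 0.7·0.4141 + 0.5·0.2817 + 0.6·0.3042; P(line X) ≈ 0.4727, P(line Y) ≈ 0.2297, P(line Z) ≈ 0.2977
After 'flag': normaliser = 0.7·0.4727 + 0.5·0.2297 + 0.6·0.2977; P(line X) ≈ 0.5300, P(line Y) ≈ 0.1839, P(line Z) ≈ 0.2861
After 'flag': normaliser = 0.7·0.5300 + 0.5·0.1839 + 0.6·0.2861; P(line X) ≈ 0.5846, P(line Y) ≈ 0.1449, P(line Z) ≈ 0.2705

0.585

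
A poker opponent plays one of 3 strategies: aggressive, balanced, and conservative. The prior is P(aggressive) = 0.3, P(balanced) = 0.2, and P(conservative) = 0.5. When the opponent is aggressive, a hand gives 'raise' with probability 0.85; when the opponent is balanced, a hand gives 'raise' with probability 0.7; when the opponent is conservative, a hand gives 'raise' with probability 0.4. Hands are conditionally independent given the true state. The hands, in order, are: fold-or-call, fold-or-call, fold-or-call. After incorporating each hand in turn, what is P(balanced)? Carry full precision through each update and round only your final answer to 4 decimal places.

0.0472

Apply Bayes' rule sequentially, carrying P(balanced) forward.
After 'fold-or-call': normaliser = 0.15·0.3000 + 0.3·0.2000 + 0.6·0.5000; P(aggressive) ≈ 0.1111, P(balanced) ≈ 0.1481, P(conservative) ≈ 0.7407
After 'fold-or-call': normaliser = 0.15·0.1111 + 0.3·0.1481 + 0.6·0.7407; P(aggressive) ≈ 0.0330, P(balanced) ≈ 0.0879, P(conservative) ≈ 0.8791
After 'fold-or-call': normaliser = 0.15·0.0330 + 0.3·0.0879 + 0.6·0.8791; P(aggressive) ≈ 0.0088, P(balanced) ≈ 0.0472, P(conservative) ≈ 0.9440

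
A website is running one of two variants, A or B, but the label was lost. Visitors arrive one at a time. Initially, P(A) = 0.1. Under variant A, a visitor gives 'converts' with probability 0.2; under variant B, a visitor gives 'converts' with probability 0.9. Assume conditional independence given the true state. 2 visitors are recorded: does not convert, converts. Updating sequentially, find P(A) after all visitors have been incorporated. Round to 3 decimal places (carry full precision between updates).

0.165

After 'does not convert': P(A) = 0.8·0.1000 / (0.8·0.1000 + 0.1·0.9000) ≈ 0.4706
After 'converts': P(A) = 0.2·0.4706 / (0.2·0.4706 + 0.9·0.5294) ≈ 0.1649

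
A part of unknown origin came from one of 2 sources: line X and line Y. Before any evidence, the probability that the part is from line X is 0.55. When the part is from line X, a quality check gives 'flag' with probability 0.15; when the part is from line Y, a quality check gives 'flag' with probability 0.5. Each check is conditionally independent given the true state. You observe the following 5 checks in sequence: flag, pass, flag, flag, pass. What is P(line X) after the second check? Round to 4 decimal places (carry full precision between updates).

Each posterior becomes the prior for the next update.
After 'flag': P(line X) = 0.15·0.5500 / (0.15·0.5500 + 0.5·0.4500) ≈ 0.2683
After 'pass': P(line X) = 0.85·0.2683 / (0.85·0.2683 + 0.5·0.7317) ≈ 0.3840

0.3840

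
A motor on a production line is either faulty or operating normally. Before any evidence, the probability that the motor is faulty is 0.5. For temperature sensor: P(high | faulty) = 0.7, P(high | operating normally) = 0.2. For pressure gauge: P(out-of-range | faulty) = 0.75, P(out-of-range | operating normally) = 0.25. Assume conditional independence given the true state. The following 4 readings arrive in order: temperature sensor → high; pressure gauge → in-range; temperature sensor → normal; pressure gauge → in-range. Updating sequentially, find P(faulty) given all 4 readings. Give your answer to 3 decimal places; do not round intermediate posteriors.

0.127

Each posterior becomes the prior for the next update.
After temperature sensor='high': P(faulty) = 0.7·0.5000 / (0.7·0.5000 + 0.2·0.5000) ≈ 0.7778
After pressure gauge='in-range': P(faulty) = 0.25·0.7778 / (0.25·0.7778 + 0.75·0.2222) ≈ 0.5385
After temperature sensor='normal': P(faulty) = 0.3·0.5385 / (0.3·0.5385 + 0.8·0.4615) ≈ 0.3043
After pressure gauge='in-range': P(faulty) = 0.25·0.3043 / (0.25·0.3043 + 0.75·0.6957) ≈ 0.1273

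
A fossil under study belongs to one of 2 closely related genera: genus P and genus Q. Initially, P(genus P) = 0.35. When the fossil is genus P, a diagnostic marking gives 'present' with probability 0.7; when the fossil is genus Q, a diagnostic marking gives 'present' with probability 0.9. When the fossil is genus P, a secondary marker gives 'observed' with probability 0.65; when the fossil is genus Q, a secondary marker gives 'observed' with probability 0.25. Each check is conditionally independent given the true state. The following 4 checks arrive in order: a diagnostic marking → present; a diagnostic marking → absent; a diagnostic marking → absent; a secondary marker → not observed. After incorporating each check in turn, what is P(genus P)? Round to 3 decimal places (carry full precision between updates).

0.638

After a diagnostic marking='present': P(genus P) = 0.7·0.3500 / (0.7·0.3500 + 0.9·0.6500) ≈ 0.2952
After a diagnostic marking='absent': P(genus P) = 0.3·0.2952 / (0.3·0.2952 + 0.1·0.7048) ≈ 0.5568
After a diagnostic marking='absent': P(genus P) = 0.3·0.5568 / (0.3·0.5568 + 0.1·0.4432) ≈ 0.7903
After a secondary marker='not observed': P(genus P) = 0.35·0.7903 / (0.35·0.7903 + 0.75·0.2097) ≈ 0.6375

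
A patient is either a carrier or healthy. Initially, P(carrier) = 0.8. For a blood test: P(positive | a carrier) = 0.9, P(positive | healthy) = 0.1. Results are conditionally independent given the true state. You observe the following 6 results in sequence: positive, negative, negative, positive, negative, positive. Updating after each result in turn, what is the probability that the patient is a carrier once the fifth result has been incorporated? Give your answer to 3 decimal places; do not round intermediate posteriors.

Each posterior becomes the prior for the next update.
After 'positive': P(carrier) = 0.9·0.8000 / (0.9·0.8000 + 0.1·0.2000) ≈ 0.9730
After 'negative': P(carrier) = 0.1·0.9730 / (0.1·0.9730 + 0.9·0.0270) ≈ 0.8000
After 'negative': P(carrier) = 0.1·0.8000 / (0.1·0.8000 + 0.9·0.2000) ≈ 0.3077
After 'positive': P(carrier) = 0.9·0.3077 / (0.9·0.3077 + 0.1·0.6923) ≈ 0.8000
After 'negative': P(carrier) = 0.1·0.8000 / (0.1·0.8000 + 0.9·0.2000) ≈ 0.3077

0.308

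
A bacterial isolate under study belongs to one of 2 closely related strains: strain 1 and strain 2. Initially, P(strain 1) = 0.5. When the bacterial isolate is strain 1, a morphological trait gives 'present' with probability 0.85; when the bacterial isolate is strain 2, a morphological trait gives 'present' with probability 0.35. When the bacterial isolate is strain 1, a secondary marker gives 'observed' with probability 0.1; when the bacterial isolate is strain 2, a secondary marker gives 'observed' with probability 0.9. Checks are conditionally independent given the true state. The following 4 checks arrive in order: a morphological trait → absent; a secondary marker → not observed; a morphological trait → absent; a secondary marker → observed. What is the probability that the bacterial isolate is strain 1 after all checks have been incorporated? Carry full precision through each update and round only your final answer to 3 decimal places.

0.051

Each posterior becomes the prior for the next update.
After a morphological trait='absent': P(strain 1) = 0.15·0.5000 / (0.15·0.5000 + 0.65·0.5000) ≈ 0.1875
After a secondary marker='not observed': P(strain 1) = 0.9·0.1875 / (0.9·0.1875 + 0.1·0.8125) ≈ 0.6750
After a morphological trait='absent': P(strain 1) = 0.15·0.6750 / (0.15·0.6750 + 0.65·0.3250) ≈ 0.3240
After a secondary marker='observed': P(strain 1) = 0.1·0.3240 / (0.1·0.3240 + 0.9·0.6760) ≈ 0.0506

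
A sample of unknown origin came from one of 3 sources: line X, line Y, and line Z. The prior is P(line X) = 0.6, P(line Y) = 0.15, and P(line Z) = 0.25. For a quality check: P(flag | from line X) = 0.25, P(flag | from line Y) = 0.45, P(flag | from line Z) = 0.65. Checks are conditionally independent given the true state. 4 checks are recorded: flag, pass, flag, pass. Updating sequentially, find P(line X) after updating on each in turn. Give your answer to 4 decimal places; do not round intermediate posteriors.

0.4880

After 'flag': normaliser = 0.25·0.6000 + 0.45·0.1500 + 0.65·0.2500; P(line X) ≈ 0.3947, P(line Y) ≈ 0.1776, P(line Z) ≈ 0.4276
After 'pass': normaliser = 0.75·0.3947 + 0.55·0.1776 + 0.35·0.4276; P(line X) ≈ 0.5448, P(line Y) ≈ 0.1798, P(line Z) ≈ 0.2754
After 'flag': normaliser = 0.25·0.5448 + 0.45·0.1798 + 0.65·0.2754; P(line X) ≈ 0.3438, P(line Y) ≈ 0.2042, P(line Z) ≈ 0.4519
After 'pass': normaliser = 0.75·0.3438 + 0.55·0.2042 + 0.35·0.4519; P(line X) ≈ 0.4880, P(line Y) ≈ 0.2126, P(line Z) ≈ 0.2994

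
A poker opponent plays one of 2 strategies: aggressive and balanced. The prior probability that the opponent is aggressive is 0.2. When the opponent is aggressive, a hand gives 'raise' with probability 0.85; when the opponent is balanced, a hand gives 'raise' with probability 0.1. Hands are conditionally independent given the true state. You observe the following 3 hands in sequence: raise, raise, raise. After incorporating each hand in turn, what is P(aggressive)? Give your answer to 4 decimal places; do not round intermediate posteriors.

0.9935

After 'raise': P(aggressive) = 0.85·0.2000 / (0.85·0.2000 + 0.1·0.8000) ≈ 0.6800
After 'raise': P(aggressive) = 0.85·0.6800 / (0.85·0.6800 + 0.1·0.3200) ≈ 0.9475
After 'raise': P(aggressive) = 0.85·0.9475 / (0.85·0.9475 + 0.1·0.0525) ≈ 0.9935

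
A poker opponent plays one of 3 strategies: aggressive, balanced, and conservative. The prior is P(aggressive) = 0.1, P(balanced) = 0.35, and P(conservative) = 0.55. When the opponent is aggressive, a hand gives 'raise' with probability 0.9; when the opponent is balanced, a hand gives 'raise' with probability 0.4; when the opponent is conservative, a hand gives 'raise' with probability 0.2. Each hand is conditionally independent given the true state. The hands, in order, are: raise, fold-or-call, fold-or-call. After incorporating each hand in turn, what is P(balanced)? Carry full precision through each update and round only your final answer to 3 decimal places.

Each posterior becomes the prior for the next update.
After 'raise': normaliser = 0.9·0.1000 + 0.4·0.3500 + 0.2·0.5500; P(aggressive) ≈ 0.2647, P(balanced) ≈ 0.4118, P(conservative) ≈ 0.3235
After 'fold-or-call': normaliser = 0.1·0.2647 + 0.6·0.4118 + 0.8·0.3235; P(aggressive) ≈ 0.0497, P(balanced) ≈ 0.4641, P(conservative) ≈ 0.4862
After 'fold-or-call': normaliser = 0.1·0.0497 + 0.6·0.4641 + 0.8·0.4862; P(aggressive) ≈ 0.0074, P(balanced) ≈ 0.4141, P(conservative) ≈ 0.5785

0.414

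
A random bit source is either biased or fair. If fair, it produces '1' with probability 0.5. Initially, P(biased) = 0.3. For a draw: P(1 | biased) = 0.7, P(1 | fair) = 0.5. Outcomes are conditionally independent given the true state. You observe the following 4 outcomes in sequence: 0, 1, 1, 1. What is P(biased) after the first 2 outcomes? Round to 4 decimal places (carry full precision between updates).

0.2647

After '0': P(biased) = 0.3·0.3000 / (0.3·0.3000 + 0.5·0.7000) ≈ 0.2045
After '1': P(biased) = 0.7·0.2045 / (0.7·0.2045 + 0.5·0.7955) ≈ 0.2647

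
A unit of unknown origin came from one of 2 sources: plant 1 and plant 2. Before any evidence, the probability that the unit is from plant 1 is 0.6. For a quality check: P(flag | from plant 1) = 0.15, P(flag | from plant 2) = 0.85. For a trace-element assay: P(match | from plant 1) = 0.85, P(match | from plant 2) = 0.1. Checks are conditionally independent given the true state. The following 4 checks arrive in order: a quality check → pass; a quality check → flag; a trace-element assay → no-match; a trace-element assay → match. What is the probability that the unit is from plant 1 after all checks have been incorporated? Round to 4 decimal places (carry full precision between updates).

Each posterior becomes the prior for the next update.
After a quality check='pass': P(plant 1) = 0.85·0.6000 / (0.85·0.6000 + 0.15·0.4000) ≈ 0.8947
After a quality check='flag': P(plant 1) = 0.15·0.8947 / (0.15·0.8947 + 0.85·0.1053) ≈ 0.6000
After a trace-element assay='no-match': P(plant 1) = 0.15·0.6000 / (0.15·0.6000 + 0.9·0.4000) ≈ 0.2000
After a trace-element assay='match': P(plant 1) = 0.85·0.2000 / (0.85·0.2000 + 0.1·0.8000) ≈ 0.6800

0.6800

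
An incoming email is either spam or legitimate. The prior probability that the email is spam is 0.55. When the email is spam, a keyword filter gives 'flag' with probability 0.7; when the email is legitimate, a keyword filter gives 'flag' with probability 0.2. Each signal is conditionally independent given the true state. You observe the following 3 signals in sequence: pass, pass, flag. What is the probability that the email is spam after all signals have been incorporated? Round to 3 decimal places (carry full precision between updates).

After 'pass': P(spam) = 0.3·0.5500 / (0.3·0.5500 + 0.8·0.4500) ≈ 0.3143
After 'pass': P(spam) = 0.3·0.3143 / (0.3·0.3143 + 0.8·0.6857) ≈ 0.1467
After 'flag': P(spam) = 0.7·0.1467 / (0.7·0.1467 + 0.2·0.8533) ≈ 0.3756

0.376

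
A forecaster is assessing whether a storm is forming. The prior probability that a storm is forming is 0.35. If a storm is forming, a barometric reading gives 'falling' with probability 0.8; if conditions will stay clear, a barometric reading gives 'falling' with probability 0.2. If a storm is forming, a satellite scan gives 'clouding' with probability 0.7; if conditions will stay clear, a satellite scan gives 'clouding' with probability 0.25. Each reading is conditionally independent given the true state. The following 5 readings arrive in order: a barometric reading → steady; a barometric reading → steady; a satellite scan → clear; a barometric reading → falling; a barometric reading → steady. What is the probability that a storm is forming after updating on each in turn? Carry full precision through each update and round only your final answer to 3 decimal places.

After a barometric reading='steady': P(storm) = 0.2·0.3500 / (0.2·0.3500 + 0.8·0.6500) ≈ 0.1186
After a barometric reading='steady': P(storm) = 0.2·0.1186 / (0.2·0.1186 + 0.8·0.8814) ≈ 0.0326
After a satellite scan='clear': P(storm) = 0.3·0.0326 / (0.3·0.0326 + 0.75·0.9674) ≈ 0.0133
After a barometric reading='falling': P(storm) = 0.8·0.0133 / (0.8·0.0133 + 0.2·0.9867) ≈ 0.0511
After a barometric reading='steady': P(storm) = 0.2·0.0511 / (0.2·0.0511 + 0.8·0.9489) ≈ 0.0133

0.013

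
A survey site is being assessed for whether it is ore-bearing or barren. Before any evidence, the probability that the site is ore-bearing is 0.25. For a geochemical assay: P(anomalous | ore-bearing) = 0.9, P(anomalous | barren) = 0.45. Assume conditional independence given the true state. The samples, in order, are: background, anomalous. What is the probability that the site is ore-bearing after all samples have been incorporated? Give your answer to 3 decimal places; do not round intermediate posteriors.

0.108

After 'background': P(ore) = 0.1·0.2500 / (0.1·0.2500 + 0.55·0.7500) ≈ 0.0571
After 'anomalous': P(ore) = 0.9·0.0571 / (0.9·0.0571 + 0.45·0.9429) ≈ 0.1081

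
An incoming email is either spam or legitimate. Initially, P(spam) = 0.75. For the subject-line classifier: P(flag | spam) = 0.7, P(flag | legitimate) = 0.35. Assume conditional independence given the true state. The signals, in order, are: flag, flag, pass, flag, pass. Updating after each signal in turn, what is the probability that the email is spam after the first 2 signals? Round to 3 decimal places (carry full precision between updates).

Each posterior becomes the prior for the next update.
After 'flag': P(spam) = 0.7·0.7500 / (0.7·0.7500 + 0.35·0.2500) ≈ 0.8571
After 'flag': P(spam) = 0.7·0.8571 / (0.7·0.8571 + 0.35·0.1429) ≈ 0.9231

0.923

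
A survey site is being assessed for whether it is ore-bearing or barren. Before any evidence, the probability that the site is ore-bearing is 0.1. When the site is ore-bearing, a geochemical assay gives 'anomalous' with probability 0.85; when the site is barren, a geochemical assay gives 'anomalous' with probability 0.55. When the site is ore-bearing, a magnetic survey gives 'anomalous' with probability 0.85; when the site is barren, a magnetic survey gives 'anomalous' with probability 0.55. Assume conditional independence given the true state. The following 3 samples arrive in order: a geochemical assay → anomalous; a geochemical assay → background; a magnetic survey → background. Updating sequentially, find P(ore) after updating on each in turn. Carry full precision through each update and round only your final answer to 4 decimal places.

After a geochemical assay='anomalous': P(ore) = 0.85·0.1000 / (0.85·0.1000 + 0.55·0.9000) ≈ 0.1466
After a geochemical assay='background': P(ore) = 0.15·0.1466 / (0.15·0.1466 + 0.45·0.8534) ≈ 0.0541
After a magnetic survey='background': P(ore) = 0.15·0.0541 / (0.15·0.0541 + 0.45·0.9459) ≈ 0.0187

0.0187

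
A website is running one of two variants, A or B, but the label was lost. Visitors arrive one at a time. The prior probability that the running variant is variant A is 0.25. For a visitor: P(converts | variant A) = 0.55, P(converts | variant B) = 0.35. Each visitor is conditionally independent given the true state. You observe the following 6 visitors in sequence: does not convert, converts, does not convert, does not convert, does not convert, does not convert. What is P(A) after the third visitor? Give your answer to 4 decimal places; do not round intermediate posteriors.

After 'does not convert': P(A) = 0.45·0.2500 / (0.45·0.2500 + 0.65·0.7500) ≈ 0.1875
After 'converts': P(A) = 0.55·0.1875 / (0.55·0.1875 + 0.35·0.8125) ≈ 0.2661
After 'does not convert': P(A) = 0.45·0.2661 / (0.45·0.2661 + 0.65·0.7339) ≈ 0.2007

0.2007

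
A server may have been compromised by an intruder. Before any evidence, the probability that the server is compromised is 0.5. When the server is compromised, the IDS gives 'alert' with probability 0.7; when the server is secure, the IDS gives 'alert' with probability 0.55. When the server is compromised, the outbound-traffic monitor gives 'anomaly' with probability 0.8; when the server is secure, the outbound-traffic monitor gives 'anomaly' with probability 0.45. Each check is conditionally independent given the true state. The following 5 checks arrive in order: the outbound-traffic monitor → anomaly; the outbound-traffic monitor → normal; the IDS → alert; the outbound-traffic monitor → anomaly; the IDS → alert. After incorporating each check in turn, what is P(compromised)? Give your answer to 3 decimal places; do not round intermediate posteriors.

0.651

After the outbound-traffic monitor='anomaly': P(compromised) = 0.8·0.5000 / (0.8·0.5000 + 0.45·0.5000) ≈ 0.6400
After the outbound-traffic monitor='normal': P(compromised) = 0.2·0.6400 / (0.2·0.6400 + 0.55·0.3600) ≈ 0.3926
After the IDS='alert': P(compromised) = 0.7·0.3926 / (0.7·0.3926 + 0.55·0.6074) ≈ 0.4514
After the outbound-traffic monitor='anomaly': P(compromised) = 0.8·0.4514 / (0.8·0.4514 + 0.45·0.5486) ≈ 0.5939
After the IDS='alert': P(compromised) = 0.7·0.5939 / (0.7·0.5939 + 0.55·0.4061) ≈ 0.6505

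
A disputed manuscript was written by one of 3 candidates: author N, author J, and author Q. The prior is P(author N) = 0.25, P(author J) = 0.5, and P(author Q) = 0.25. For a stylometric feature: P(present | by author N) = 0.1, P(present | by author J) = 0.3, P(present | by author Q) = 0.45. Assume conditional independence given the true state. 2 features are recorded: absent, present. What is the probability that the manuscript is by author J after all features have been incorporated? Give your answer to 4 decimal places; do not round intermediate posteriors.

Apply Bayes' rule sequentially, carrying P(author J) forward.
After 'absent': normaliser = 0.9·0.2500 + 0.7·0.5000 + 0.55·0.2500; P(author N) ≈ 0.3158, P(author J) ≈ 0.4912, P(author Q) ≈ 0.1930
After 'present': normaliser = 0.1·0.3158 + 0.3·0.4912 + 0.45·0.1930; P(author N) ≈ 0.1188, P(author J) ≈ 0.5545, P(author Q) ≈ 0.3267

0.5545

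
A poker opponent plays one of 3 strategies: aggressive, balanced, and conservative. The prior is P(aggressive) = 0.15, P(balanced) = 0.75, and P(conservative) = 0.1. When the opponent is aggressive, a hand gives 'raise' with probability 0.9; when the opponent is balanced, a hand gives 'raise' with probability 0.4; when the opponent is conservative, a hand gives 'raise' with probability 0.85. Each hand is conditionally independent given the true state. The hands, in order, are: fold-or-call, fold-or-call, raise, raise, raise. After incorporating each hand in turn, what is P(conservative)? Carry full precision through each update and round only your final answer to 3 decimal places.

0.070

After 'fold-or-call': normaliser = 0.1·0.1500 + 0.6·0.7500 + 0.15·0.1000; P(aggressive) ≈ 0.0312, P(balanced) ≈ 0.9375, P(conservative) ≈ 0.0312
After 'fold-or-call': normaliser = 0.1·0.0312 + 0.6·0.9375 + 0.15·0.0312; P(aggressive) ≈ 0.0055, P(balanced) ≈ 0.9863, P(conservative) ≈ 0.0082
After 'raise': normaliser = 0.9·0.0055 + 0.4·0.9863 + 0.85·0.0082; P(aggressive) ≈ 0.0121, P(balanced) ≈ 0.9707, P(conservative) ≈ 0.0172
After 'raise': normaliser = 0.9·0.0121 + 0.4·0.9707 + 0.85·0.0172; P(aggressive) ≈ 0.0264, P(balanced) ≈ 0.9383, P(conservative) ≈ 0.0353
After 'raise': normaliser = 0.9·0.0264 + 0.4·0.9383 + 0.85·0.0353; P(aggressive) ≈ 0.0554, P(balanced) ≈ 0.8747, P(conservative) ≈ 0.0699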